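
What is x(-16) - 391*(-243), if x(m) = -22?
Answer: 94991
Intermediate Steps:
x(-16) - 391*(-243) = -22 - 391*(-243) = -22 + 95013 = 94991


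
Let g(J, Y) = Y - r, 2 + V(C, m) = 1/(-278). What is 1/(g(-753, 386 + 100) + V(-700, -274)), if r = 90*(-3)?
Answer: 278/209611 ≈ 0.0013263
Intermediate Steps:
r = -270
V(C, m) = -557/278 (V(C, m) = -2 + 1/(-278) = -2 - 1/278 = -557/278)
g(J, Y) = 270 + Y (g(J, Y) = Y - 1*(-270) = Y + 270 = 270 + Y)
1/(g(-753, 386 + 100) + V(-700, -274)) = 1/((270 + (386 + 100)) - 557/278) = 1/((270 + 486) - 557/278) = 1/(756 - 557/278) = 1/(209611/278) = 278/209611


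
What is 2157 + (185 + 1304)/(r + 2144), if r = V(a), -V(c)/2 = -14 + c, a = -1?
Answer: 4690807/2174 ≈ 2157.7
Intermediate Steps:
V(c) = 28 - 2*c (V(c) = -2*(-14 + c) = 28 - 2*c)
r = 30 (r = 28 - 2*(-1) = 28 + 2 = 30)
2157 + (185 + 1304)/(r + 2144) = 2157 + (185 + 1304)/(30 + 2144) = 2157 + 1489/2174 = 4690807/2174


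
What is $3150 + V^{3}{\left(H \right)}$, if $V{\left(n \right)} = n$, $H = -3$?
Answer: $3123$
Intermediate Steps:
$3150 + V^{3}{\left(H \right)} = 3150 + \left(-3\right)^{3} = 3150 - 27 = 3123$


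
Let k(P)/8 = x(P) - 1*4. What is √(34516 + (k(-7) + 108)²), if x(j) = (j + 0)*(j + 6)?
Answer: 14*√265 ≈ 227.90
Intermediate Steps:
x(j) = j*(6 + j)
k(P) = -32 + 8*P*(6 + P) (k(P) = 8*(P*(6 + P) - 1*4) = 8*(P*(6 + P) - 4) = 8*(-4 + P*(6 + P)) = -32 + 8*P*(6 + P))
√(34516 + (k(-7) + 108)²) = √(34516 + ((-32 + 8*(-7)*(6 - 7)) + 108)²) = √(34516 + ((-32 + 8*(-7)*(-1)) + 108)²) = √(34516 + ((-32 + 56) + 108)²) = √(34516 + (24 + 108)²) = √(34516 + 132²) = √(34516 + 17424) = √51940 = 14*√265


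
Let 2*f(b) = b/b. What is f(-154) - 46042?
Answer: -92083/2 ≈ -46042.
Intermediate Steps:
f(b) = ½ (f(b) = (b/b)/2 = (½)*1 = ½)
f(-154) - 46042 = ½ - 46042 = -92083/2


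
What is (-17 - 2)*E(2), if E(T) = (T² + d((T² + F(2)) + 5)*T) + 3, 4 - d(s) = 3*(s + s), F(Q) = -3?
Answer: 1083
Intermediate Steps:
d(s) = 4 - 6*s (d(s) = 4 - 3*(s + s) = 4 - 3*2*s = 4 - 6*s)
E(T) = 3 + T² + T*(-8 - 6*T²) (E(T) = (T² + (4 - 6*((T² - 3) + 5))*T) + 3 = (T² + (4 - 6*((-3 + T²) + 5))*T) + 3 = (T² + (4 - 6*(2 + T²))*T) + 3 = (T² + (4 + (-12 - 6*T²))*T) + 3 = (T² + (-8 - 6*T²)*T) + 3 = (T² + T*(-8 - 6*T²)) + 3 = 3 + T² + T*(-8 - 6*T²))
(-17 - 2)*E(2) = (-17 - 2)*(3 + 2² - 8*2 - 6*2³) = -19*(3 + 4 - 16 - 6*8) = -19*(3 + 4 - 16 - 48) = -19*(-57) = 1083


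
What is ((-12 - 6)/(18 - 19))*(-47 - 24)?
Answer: -1278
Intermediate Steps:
((-12 - 6)/(18 - 19))*(-47 - 24) = -18/(-1)*(-71) = -18*(-1)*(-71) = 18*(-71) = -1278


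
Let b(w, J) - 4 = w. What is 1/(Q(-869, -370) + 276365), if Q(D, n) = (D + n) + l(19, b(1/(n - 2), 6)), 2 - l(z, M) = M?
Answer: 372/102346129 ≈ 3.6347e-6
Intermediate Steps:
b(w, J) = 4 + w
l(z, M) = 2 - M
Q(D, n) = -2 + D + n - 1/(-2 + n) (Q(D, n) = (D + n) + (2 - (4 + 1/(n - 2))) = (D + n) + (2 - (4 + 1/(-2 + n))) = (D + n) + (2 + (-4 - 1/(-2 + n))) = (D + n) + (-2 - 1/(-2 + n)) = -2 + D + n - 1/(-2 + n))
1/(Q(-869, -370) + 276365) = 1/((-1 + (-2 - 370)*(-2 - 869 - 370))/(-2 - 370) + 276365) = 1/((-1 - 372*(-1241))/(-372) + 276365) = 1/(-(-1 + 461652)/372 + 276365) = 1/(-1/372*461651 + 276365) = 1/(-461651/372 + 276365) = 1/(102346129/372) = 372/102346129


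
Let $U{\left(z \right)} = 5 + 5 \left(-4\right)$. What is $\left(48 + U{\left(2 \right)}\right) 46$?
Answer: $1518$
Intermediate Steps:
$U{\left(z \right)} = -15$ ($U{\left(z \right)} = 5 - 20 = -15$)
$\left(48 + U{\left(2 \right)}\right) 46 = \left(48 - 15\right) 46 = 33 \cdot 46 = 1518$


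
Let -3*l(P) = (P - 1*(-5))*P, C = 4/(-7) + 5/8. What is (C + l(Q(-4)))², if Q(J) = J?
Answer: 54289/28224 ≈ 1.9235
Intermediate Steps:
C = 3/56 (C = 4*(-⅐) + 5*(⅛) = -4/7 + 5/8 = 3/56 ≈ 0.053571)
l(P) = -P*(5 + P)/3 (l(P) = -(P - 1*(-5))*P/3 = -(P + 5)*P/3 = -(5 + P)*P/3 = -P*(5 + P)/3)
(C + l(Q(-4)))² = (3/56 - ⅓*(-4)*(5 - 4))² = (3/56 - ⅓*(-4)*1)² = (3/56 + 4/3)² = (233/168)² = 54289/28224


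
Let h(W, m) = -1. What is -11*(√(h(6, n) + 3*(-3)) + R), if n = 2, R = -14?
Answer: 154 - 11*I*√10 ≈ 154.0 - 34.785*I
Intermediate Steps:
-11*(√(h(6, n) + 3*(-3)) + R) = -11*(√(-1 + 3*(-3)) - 14) = -11*(√(-1 - 9) - 14) = -11*(√(-10) - 14) = -11*(I*√10 - 14) = -11*(-14 + I*√10) = 154 - 11*I*√10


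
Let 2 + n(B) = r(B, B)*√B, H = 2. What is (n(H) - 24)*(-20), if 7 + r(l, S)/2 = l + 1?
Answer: 520 + 160*√2 ≈ 746.27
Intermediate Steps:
r(l, S) = -12 + 2*l (r(l, S) = -14 + 2*(l + 1) = -14 + 2*(1 + l) = -14 + (2 + 2*l) = -12 + 2*l)
n(B) = -2 + √B*(-12 + 2*B) (n(B) = -2 + (-12 + 2*B)*√B = -2 + √B*(-12 + 2*B))
(n(H) - 24)*(-20) = ((-2 + 2*√2*(-6 + 2)) - 24)*(-20) = ((-2 + 2*√2*(-4)) - 24)*(-20) = ((-2 - 8*√2) - 24)*(-20) = (-26 - 8*√2)*(-20) = 520 + 160*√2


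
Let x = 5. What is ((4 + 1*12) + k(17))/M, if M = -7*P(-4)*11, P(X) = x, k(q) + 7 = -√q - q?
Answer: 8/385 + √17/385 ≈ 0.031489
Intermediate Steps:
k(q) = -7 - q - √q (k(q) = -7 + (-√q - q) = -7 + (-q - √q) = -7 - q - √q)
P(X) = 5
M = -385 (M = -7*5*11 = -35*11 = -385)
((4 + 1*12) + k(17))/M = ((4 + 1*12) + (-7 - 1*17 - √17))/(-385) = ((4 + 12) + (-7 - 17 - √17))*(-1/385) = (16 + (-24 - √17))*(-1/385) = (-8 - √17)*(-1/385) = 8/385 + √17/385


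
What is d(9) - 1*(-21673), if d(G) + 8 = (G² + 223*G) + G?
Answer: 23762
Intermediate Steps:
d(G) = -8 + G² + 224*G (d(G) = -8 + ((G² + 223*G) + G) = -8 + (G² + 224*G) = -8 + G² + 224*G)
d(9) - 1*(-21673) = (-8 + 9² + 224*9) - 1*(-21673) = (-8 + 81 + 2016) + 21673 = 2089 + 21673 = 23762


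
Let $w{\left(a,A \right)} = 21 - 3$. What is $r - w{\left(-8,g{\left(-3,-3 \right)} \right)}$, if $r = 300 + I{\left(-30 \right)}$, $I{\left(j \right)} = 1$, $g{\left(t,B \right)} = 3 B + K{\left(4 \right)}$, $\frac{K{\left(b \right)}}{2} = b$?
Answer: $283$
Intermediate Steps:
$K{\left(b \right)} = 2 b$
$g{\left(t,B \right)} = 8 + 3 B$ ($g{\left(t,B \right)} = 3 B + 2 \cdot 4 = 3 B + 8 = 8 + 3 B$)
$r = 301$ ($r = 300 + 1 = 301$)
$w{\left(a,A \right)} = 18$ ($w{\left(a,A \right)} = 21 - 3 = 18$)
$r - w{\left(-8,g{\left(-3,-3 \right)} \right)} = 301 - 18 = 283$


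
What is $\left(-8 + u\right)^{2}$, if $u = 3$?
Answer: $25$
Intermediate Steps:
$\left(-8 + u\right)^{2} = \left(-8 + 3\right)^{2} = \left(-5\right)^{2} = 25$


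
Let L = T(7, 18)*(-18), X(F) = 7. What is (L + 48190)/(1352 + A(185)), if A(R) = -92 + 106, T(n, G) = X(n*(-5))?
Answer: 24032/683 ≈ 35.186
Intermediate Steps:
T(n, G) = 7
A(R) = 14
L = -126 (L = 7*(-18) = -126)
(L + 48190)/(1352 + A(185)) = (-126 + 48190)/(1352 + 14) = 48064/1366 = 48064*(1/1366) = 24032/683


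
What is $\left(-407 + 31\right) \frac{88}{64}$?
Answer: $-517$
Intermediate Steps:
$\left(-407 + 31\right) \frac{88}{64} = - 376 \cdot 88 \cdot \frac{1}{64} = \left(-376\right) \frac{11}{8} = -517$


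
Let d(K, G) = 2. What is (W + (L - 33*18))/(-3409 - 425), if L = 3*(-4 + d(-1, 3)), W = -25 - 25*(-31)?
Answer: -25/639 ≈ -0.039124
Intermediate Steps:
W = 750 (W = -25 + 775 = 750)
L = -6 (L = 3*(-4 + 2) = 3*(-2) = -6)
(W + (L - 33*18))/(-3409 - 425) = (750 + (-6 - 33*18))/(-3409 - 425) = (750 + (-6 - 594))/(-3834) = (750 - 600)*(-1/3834) = 150*(-1/3834) = -25/639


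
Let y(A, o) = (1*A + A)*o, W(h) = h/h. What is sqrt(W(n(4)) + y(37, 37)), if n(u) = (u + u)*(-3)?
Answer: sqrt(2739) ≈ 52.335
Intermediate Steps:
n(u) = -6*u (n(u) = (2*u)*(-3) = -6*u)
W(h) = 1
y(A, o) = 2*A*o (y(A, o) = (A + A)*o = (2*A)*o = 2*A*o)
sqrt(W(n(4)) + y(37, 37)) = sqrt(1 + 2*37*37) = sqrt(1 + 2738) = sqrt(2739)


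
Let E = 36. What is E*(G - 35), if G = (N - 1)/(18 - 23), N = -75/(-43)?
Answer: -272052/215 ≈ -1265.4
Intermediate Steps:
N = 75/43 (N = -75*(-1/43) = 75/43 ≈ 1.7442)
G = -32/215 (G = (75/43 - 1)/(18 - 23) = (32/43)/(-5) = (32/43)*(-⅕) = -32/215 ≈ -0.14884)
E*(G - 35) = 36*(-32/215 - 35) = 36*(-7557/215) = -272052/215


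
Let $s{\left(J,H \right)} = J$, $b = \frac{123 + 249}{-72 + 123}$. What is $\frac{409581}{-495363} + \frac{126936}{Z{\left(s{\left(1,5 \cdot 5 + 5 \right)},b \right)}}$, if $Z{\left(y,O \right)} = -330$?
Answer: $- \frac{18720903}{48565} \approx -385.48$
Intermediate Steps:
$b = \frac{124}{17}$ ($b = \frac{372}{51} = 372 \cdot \frac{1}{51} = \frac{124}{17} \approx 7.2941$)
$\frac{409581}{-495363} + \frac{126936}{Z{\left(s{\left(1,5 \cdot 5 + 5 \right)},b \right)}} = \frac{409581}{-495363} + \frac{126936}{-330} = 409581 \left(- \frac{1}{495363}\right) + 126936 \left(- \frac{1}{330}\right) = - \frac{8031}{9713} - \frac{21156}{55} = - \frac{18720903}{48565}$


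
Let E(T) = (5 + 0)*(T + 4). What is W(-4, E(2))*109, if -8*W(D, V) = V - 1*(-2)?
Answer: -436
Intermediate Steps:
E(T) = 20 + 5*T (E(T) = 5*(4 + T) = 20 + 5*T)
W(D, V) = -¼ - V/8 (W(D, V) = -(V - 1*(-2))/8 = -(V + 2)/8 = -(2 + V)/8 = -¼ - V/8)
W(-4, E(2))*109 = (-¼ - (20 + 5*2)/8)*109 = (-¼ - (20 + 10)/8)*109 = (-¼ - ⅛*30)*109 = (-¼ - 15/4)*109 = -4*109 = -436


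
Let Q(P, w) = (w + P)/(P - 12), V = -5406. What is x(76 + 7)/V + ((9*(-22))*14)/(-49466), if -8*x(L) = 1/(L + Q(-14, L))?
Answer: 62609456425/1117252332888 ≈ 0.056039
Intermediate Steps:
Q(P, w) = (P + w)/(-12 + P)
x(L) = -1/(8*(7/13 + 25*L/26)) (x(L) = -1/(8*(L + (-14 + L)/(-12 - 14))) = -1/(8*(L + (-14 + L)/(-26))) = -1/(8*(L - (-14 + L)/26)) = -1/(8*(L + (7/13 - L/26))) = -1/(8*(7/13 + 25*L/26)))
x(76 + 7)/V + ((9*(-22))*14)/(-49466) = -13/(56 + 100*(76 + 7))/(-5406) + ((9*(-22))*14)/(-49466) = -13/(56 + 100*83)*(-1/5406) - 198*14*(-1/49466) = -13/(56 + 8300)*(-1/5406) - 2772*(-1/49466) = -13/8356*(-1/5406) + 1386/24733 = 13/45172536 + 1386/24733 = 62609456425/1117252332888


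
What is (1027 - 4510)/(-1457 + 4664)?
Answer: -1161/1069 ≈ -1.0861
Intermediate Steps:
(1027 - 4510)/(-1457 + 4664) = -3483/3207 = -3483*1/3207 = -1161/1069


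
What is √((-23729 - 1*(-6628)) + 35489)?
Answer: 2*√4597 ≈ 135.60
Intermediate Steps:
√((-23729 - 1*(-6628)) + 35489) = √((-23729 + 6628) + 35489) = √(-17101 + 35489) = √18388 = 2*√4597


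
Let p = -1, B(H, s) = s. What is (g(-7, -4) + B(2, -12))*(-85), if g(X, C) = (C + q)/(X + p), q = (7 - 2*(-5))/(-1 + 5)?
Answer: 32725/32 ≈ 1022.7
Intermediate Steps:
q = 17/4 (q = (7 + 10)/4 = 17*(¼) = 17/4 ≈ 4.2500)
g(X, C) = (17/4 + C)/(-1 + X) (g(X, C) = (C + 17/4)/(X - 1) = (17/4 + C)/(-1 + X))
(g(-7, -4) + B(2, -12))*(-85) = ((17/4 - 4)/(-1 - 7) - 12)*(-85) = ((¼)/(-8) - 12)*(-85) = (-⅛*¼ - 12)*(-85) = (-1/32 - 12)*(-85) = -385/32*(-85) = 32725/32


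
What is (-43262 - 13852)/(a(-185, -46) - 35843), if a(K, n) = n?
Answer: 19038/11963 ≈ 1.5914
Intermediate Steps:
(-43262 - 13852)/(a(-185, -46) - 35843) = (-43262 - 13852)/(-46 - 35843) = -57114/(-35889) = -57114*(-1/35889) = 19038/11963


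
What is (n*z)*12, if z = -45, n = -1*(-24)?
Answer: -12960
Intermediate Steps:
n = 24
(n*z)*12 = (24*(-45))*12 = -1080*12 = -12960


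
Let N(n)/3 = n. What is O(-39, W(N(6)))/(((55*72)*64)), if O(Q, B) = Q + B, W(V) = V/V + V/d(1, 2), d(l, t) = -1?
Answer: -7/31680 ≈ -0.00022096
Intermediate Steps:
N(n) = 3*n
W(V) = 1 - V (W(V) = V/V + V/(-1) = 1 + V*(-1) = 1 - V)
O(Q, B) = B + Q
O(-39, W(N(6)))/(((55*72)*64)) = ((1 - 3*6) - 39)/(((55*72)*64)) = ((1 - 1*18) - 39)/((3960*64)) = ((1 - 18) - 39)/253440 = (-17 - 39)*(1/253440) = -56*1/253440 = -7/31680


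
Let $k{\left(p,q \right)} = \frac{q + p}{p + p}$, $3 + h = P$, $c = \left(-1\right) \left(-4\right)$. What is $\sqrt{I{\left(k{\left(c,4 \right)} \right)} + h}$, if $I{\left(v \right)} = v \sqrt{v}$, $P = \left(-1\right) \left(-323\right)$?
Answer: $\sqrt{321} \approx 17.916$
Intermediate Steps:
$c = 4$
$P = 323$
$h = 320$ ($h = -3 + 323 = 320$)
$k{\left(p,q \right)} = \frac{p + q}{2 p}$
$I{\left(v \right)} = v^{\frac{3}{2}}$
$\sqrt{I{\left(k{\left(c,4 \right)} \right)} + h} = \sqrt{\left(\frac{4 + 4}{2 \cdot 4}\right)^{\frac{3}{2}} + 320} = \sqrt{\left(\frac{1}{2} \cdot \frac{1}{4} \cdot 8\right)^{\frac{3}{2}} + 320} = \sqrt{1^{\frac{3}{2}} + 320} = \sqrt{1 + 320} = \sqrt{321}$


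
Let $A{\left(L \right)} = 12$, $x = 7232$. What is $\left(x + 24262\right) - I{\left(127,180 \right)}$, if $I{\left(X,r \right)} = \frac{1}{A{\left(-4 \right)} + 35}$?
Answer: $\frac{1480217}{47} \approx 31494.0$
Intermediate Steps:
$I{\left(X,r \right)} = \frac{1}{47}$ ($I{\left(X,r \right)} = \frac{1}{12 + 35} = \frac{1}{47}$)
$\left(x + 24262\right) - I{\left(127,180 \right)} = \left(7232 + 24262\right) - \frac{1}{47} = 31494 - \frac{1}{47} = \frac{1480217}{47}$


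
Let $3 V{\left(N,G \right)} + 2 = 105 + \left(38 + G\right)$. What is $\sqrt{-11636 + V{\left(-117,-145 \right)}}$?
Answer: $\frac{4 i \sqrt{6546}}{3} \approx 107.88 i$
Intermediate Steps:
$V{\left(N,G \right)} = 47 + \frac{G}{3}$ ($V{\left(N,G \right)} = - \frac{2}{3} + \frac{105 + \left(38 + G\right)}{3} = - \frac{2}{3} + \frac{143 + G}{3} = - \frac{2}{3} + \left(\frac{143}{3} + \frac{G}{3}\right) = 47 + \frac{G}{3}$)
$\sqrt{-11636 + V{\left(-117,-145 \right)}} = \sqrt{-11636 + \left(47 + \frac{1}{3} \left(-145\right)\right)} = \sqrt{-11636 + \left(47 - \frac{145}{3}\right)} = \sqrt{-11636 - \frac{4}{3}} = \sqrt{- \frac{34912}{3}} = \frac{4 i \sqrt{6546}}{3}$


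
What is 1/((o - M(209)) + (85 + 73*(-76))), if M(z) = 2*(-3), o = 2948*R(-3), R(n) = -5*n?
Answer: 1/38763 ≈ 2.5798e-5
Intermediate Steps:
o = 44220 (o = 2948*(-5*(-3)) = 2948*15 = 44220)
M(z) = -6
1/((o - M(209)) + (85 + 73*(-76))) = 1/((44220 - 1*(-6)) + (85 + 73*(-76))) = 1/((44220 + 6) + (85 - 5548)) = 1/(44226 - 5463) = 1/38763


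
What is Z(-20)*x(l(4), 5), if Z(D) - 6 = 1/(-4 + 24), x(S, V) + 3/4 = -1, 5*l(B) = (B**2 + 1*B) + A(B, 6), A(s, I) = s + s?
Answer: -847/80 ≈ -10.587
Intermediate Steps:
A(s, I) = 2*s
l(B) = B**2/5 + 3*B/5 (l(B) = ((B**2 + 1*B) + 2*B)/5 = ((B**2 + B) + 2*B)/5 = ((B + B**2) + 2*B)/5 = (B**2 + 3*B)/5 = B**2/5 + 3*B/5)
x(S, V) = -7/4 (x(S, V) = -3/4 - 1 = -7/4)
Z(D) = 121/20 (Z(D) = 6 + 1/(-4 + 24) = 6 + 1/20 = 121/20)
Z(-20)*x(l(4), 5) = (121/20)*(-7/4) = -847/80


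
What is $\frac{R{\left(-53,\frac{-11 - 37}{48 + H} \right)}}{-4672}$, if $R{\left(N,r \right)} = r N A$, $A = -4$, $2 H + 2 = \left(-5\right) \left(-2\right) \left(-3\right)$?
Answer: $\frac{159}{2336} \approx 0.068065$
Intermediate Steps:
$H = -16$ ($H = -1 + \frac{\left(-5\right) \left(-2\right) \left(-3\right)}{2} = -1 + \frac{10 \left(-3\right)}{2} = -1 + \frac{1}{2} \left(-30\right) = -1 - 15 = -16$)
$R{\left(N,r \right)} = - 4 N r$ ($R{\left(N,r \right)} = r N \left(-4\right) = N r \left(-4\right) = - 4 N r$)
$\frac{R{\left(-53,\frac{-11 - 37}{48 + H} \right)}}{-4672} = \frac{\left(-4\right) \left(-53\right) \frac{-11 - 37}{48 - 16}}{-4672} = \left(-4\right) \left(-53\right) \left(- \frac{48}{32}\right) \left(- \frac{1}{4672}\right) = \left(-4\right) \left(-53\right) \left(\left(-48\right) \frac{1}{32}\right) \left(- \frac{1}{4672}\right) = \left(-4\right) \left(-53\right) \left(- \frac{3}{2}\right) \left(- \frac{1}{4672}\right) = \left(-318\right) \left(- \frac{1}{4672}\right) = \frac{159}{2336}$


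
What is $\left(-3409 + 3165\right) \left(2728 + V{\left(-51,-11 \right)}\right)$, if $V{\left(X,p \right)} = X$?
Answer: $-653188$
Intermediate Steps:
$\left(-3409 + 3165\right) \left(2728 + V{\left(-51,-11 \right)}\right) = \left(-3409 + 3165\right) \left(2728 - 51\right) = \left(-244\right) 2677 = -653188$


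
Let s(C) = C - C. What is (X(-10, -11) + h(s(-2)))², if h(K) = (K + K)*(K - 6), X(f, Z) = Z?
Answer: 121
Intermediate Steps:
s(C) = 0
h(K) = 2*K*(-6 + K) (h(K) = (2*K)*(-6 + K) = 2*K*(-6 + K))
(X(-10, -11) + h(s(-2)))² = (-11 + 2*0*(-6 + 0))² = (-11 + 2*0*(-6))² = (-11 + 0)² = (-11)² = 121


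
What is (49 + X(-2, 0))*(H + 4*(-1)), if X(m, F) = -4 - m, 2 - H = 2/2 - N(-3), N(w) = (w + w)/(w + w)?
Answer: -94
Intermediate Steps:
N(w) = 1 (N(w) = (2*w)/((2*w)) = (2*w)*(1/(2*w)) = 1)
H = 2 (H = 2 - (2/2 - 1*1) = 2 - (2*(½) - 1) = 2 - (1 - 1) = 2 - 1*0 = 2 + 0 = 2)
(49 + X(-2, 0))*(H + 4*(-1)) = (49 + (-4 - 1*(-2)))*(2 + 4*(-1)) = (49 + (-4 + 2))*(2 - 4) = (49 - 2)*(-2) = 47*(-2) = -94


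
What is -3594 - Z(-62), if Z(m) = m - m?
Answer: -3594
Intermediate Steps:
Z(m) = 0
-3594 - Z(-62) = -3594 - 1*0 = -3594 + 0 = -3594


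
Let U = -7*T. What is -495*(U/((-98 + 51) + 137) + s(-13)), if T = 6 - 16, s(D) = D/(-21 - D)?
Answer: -9515/8 ≈ -1189.4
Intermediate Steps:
T = -10
U = 70 (U = -7*(-10) = 70)
-495*(U/((-98 + 51) + 137) + s(-13)) = -495*(70/((-98 + 51) + 137) - 1*(-13)/(21 - 13)) = -495*(70/(-47 + 137) - 1*(-13)/8) = -495*(70/90 - 1*(-13)*⅛) = -495*(70*(1/90) + 13/8) = -495*(7/9 + 13/8) = -495*173/72 = -9515/8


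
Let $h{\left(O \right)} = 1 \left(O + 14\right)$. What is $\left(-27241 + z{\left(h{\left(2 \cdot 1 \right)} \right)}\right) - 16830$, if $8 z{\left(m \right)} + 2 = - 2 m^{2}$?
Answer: $- \frac{176541}{4} \approx -44135.0$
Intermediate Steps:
$h{\left(O \right)} = 14 + O$ ($h{\left(O \right)} = 1 \left(14 + O\right) = 14 + O$)
$z{\left(m \right)} = - \frac{1}{4} - \frac{m^{2}}{4}$ ($z{\left(m \right)} = - \frac{1}{4} + \frac{\left(-2\right) m^{2}}{8} = - \frac{1}{4} - \frac{m^{2}}{4}$)
$\left(-27241 + z{\left(h{\left(2 \cdot 1 \right)} \right)}\right) - 16830 = \left(-27241 - \left(\frac{1}{4} + \frac{\left(14 + 2 \cdot 1\right)^{2}}{4}\right)\right) - 16830 = \left(-27241 - \left(\frac{1}{4} + \frac{\left(14 + 2\right)^{2}}{4}\right)\right) - 16830 = \left(-27241 - \left(\frac{1}{4} + \frac{16^{2}}{4}\right)\right) - 16830 = \left(-27241 - \frac{257}{4}\right) - 16830 = - \frac{109221}{4} - 16830 = - \frac{176541}{4}$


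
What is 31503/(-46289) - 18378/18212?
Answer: -712215939/421507634 ≈ -1.6897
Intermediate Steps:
31503/(-46289) - 18378/18212 = 31503*(-1/46289) - 18378*1/18212 = -31503/46289 - 9189/9106 = -712215939/421507634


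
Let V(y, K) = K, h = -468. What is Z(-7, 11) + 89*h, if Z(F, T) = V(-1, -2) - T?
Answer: -41665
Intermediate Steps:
Z(F, T) = -2 - T
Z(-7, 11) + 89*h = (-2 - 1*11) + 89*(-468) = (-2 - 11) - 41652 = -13 - 41652 = -41665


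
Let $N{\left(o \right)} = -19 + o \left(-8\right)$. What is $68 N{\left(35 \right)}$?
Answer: $-20332$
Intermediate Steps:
$N{\left(o \right)} = -19 - 8 o$
$68 N{\left(35 \right)} = 68 \left(-19 - 280\right) = 68 \left(-299\right) = -20332$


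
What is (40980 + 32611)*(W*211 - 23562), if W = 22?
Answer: -1392341720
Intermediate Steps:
(40980 + 32611)*(W*211 - 23562) = (40980 + 32611)*(22*211 - 23562) = 73591*(4642 - 23562) = 73591*(-18920) = -1392341720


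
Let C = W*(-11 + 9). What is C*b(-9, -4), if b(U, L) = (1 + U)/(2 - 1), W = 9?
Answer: 144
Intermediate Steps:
b(U, L) = 1 + U (b(U, L) = (1 + U)/1 = (1 + U)*1 = 1 + U)
C = -18 (C = 9*(-11 + 9) = 9*(-2) = -18)
C*b(-9, -4) = -18*(1 - 9) = -18*(-8) = 144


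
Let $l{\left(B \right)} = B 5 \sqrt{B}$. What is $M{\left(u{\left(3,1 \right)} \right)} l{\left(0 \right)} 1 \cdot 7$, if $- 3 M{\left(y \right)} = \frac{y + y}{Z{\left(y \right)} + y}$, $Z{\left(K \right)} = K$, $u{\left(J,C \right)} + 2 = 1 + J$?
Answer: $0$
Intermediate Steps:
$u{\left(J,C \right)} = -1 + J$ ($u{\left(J,C \right)} = -2 + \left(1 + J\right) = -1 + J$)
$M{\left(y \right)} = - \frac{1}{3}$ ($M{\left(y \right)} = - \frac{\left(y + y\right) \frac{1}{y + y}}{3} = - \frac{2 y \frac{1}{2 y}}{3} = \left(- \frac{1}{3}\right) 1 = - \frac{1}{3}$)
$l{\left(B \right)} = 5 B^{\frac{3}{2}}$ ($l{\left(B \right)} = 5 B \sqrt{B} = 5 B^{\frac{3}{2}}$)
$M{\left(u{\left(3,1 \right)} \right)} l{\left(0 \right)} 1 \cdot 7 = - \frac{5 \cdot 0^{\frac{3}{2}} \cdot 1 \cdot 7}{3} = - \frac{5 \cdot 0 \cdot 1 \cdot 7}{3} = - \frac{0 \cdot 1 \cdot 7}{3} = - \frac{0 \cdot 7}{3} = \left(- \frac{1}{3}\right) 0 = 0$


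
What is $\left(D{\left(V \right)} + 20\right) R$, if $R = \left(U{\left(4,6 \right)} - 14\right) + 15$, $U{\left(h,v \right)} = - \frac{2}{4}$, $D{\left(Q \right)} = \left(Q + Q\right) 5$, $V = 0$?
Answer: $10$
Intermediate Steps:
$D{\left(Q \right)} = 10 Q$ ($D{\left(Q \right)} = 2 Q 5 = 10 Q$)
$U{\left(h,v \right)} = - \frac{1}{2}$ ($U{\left(h,v \right)} = \left(-2\right) \frac{1}{4} = - \frac{1}{2}$)
$R = \frac{1}{2}$ ($R = \left(- \frac{1}{2} - 14\right) + 15 = - \frac{29}{2} + 15 = \frac{1}{2} \approx 0.5$)
$\left(D{\left(V \right)} + 20\right) R = \left(10 \cdot 0 + 20\right) \frac{1}{2} = \left(0 + 20\right) \frac{1}{2} = 20 \cdot \frac{1}{2} = 10$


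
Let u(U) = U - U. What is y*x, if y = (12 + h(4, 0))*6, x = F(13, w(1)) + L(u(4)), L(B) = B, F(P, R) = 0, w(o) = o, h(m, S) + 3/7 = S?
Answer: 0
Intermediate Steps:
h(m, S) = -3/7 + S
u(U) = 0
x = 0 (x = 0 + 0 = 0)
y = 486/7 (y = (12 + (-3/7 + 0))*6 = (12 - 3/7)*6 = (81/7)*6 = 486/7 ≈ 69.429)
y*x = (486/7)*0 = 0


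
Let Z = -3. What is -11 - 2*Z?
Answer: -5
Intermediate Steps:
-11 - 2*Z = -11 - 2*(-3) = -11 + 6 = -5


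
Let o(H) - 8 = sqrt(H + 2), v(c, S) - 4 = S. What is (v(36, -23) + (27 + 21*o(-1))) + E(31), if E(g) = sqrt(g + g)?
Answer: 197 + sqrt(62) ≈ 204.87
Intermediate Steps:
v(c, S) = 4 + S
E(g) = sqrt(2)*sqrt(g) (E(g) = sqrt(2*g) = sqrt(2)*sqrt(g))
o(H) = 8 + sqrt(2 + H) (o(H) = 8 + sqrt(H + 2) = 8 + sqrt(2 + H))
(v(36, -23) + (27 + 21*o(-1))) + E(31) = ((4 - 23) + (27 + 21*(8 + sqrt(2 - 1)))) + sqrt(2)*sqrt(31) = (-19 + (27 + 21*(8 + sqrt(1)))) + sqrt(62) = (-19 + (27 + 21*(8 + 1))) + sqrt(62) = (-19 + (27 + 21*9)) + sqrt(62) = (-19 + (27 + 189)) + sqrt(62) = (-19 + 216) + sqrt(62) = 197 + sqrt(62)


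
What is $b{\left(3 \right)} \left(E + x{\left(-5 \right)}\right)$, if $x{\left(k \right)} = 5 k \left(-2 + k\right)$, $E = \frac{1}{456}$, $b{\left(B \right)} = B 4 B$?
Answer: $\frac{239403}{38} \approx 6300.1$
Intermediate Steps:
$b{\left(B \right)} = 4 B^{2}$ ($b{\left(B \right)} = 4 B B = 4 B^{2}$)
$E = \frac{1}{456} \approx 0.002193$
$x{\left(k \right)} = 5 k \left(-2 + k\right)$
$b{\left(3 \right)} \left(E + x{\left(-5 \right)}\right) = 4 \cdot 3^{2} \left(\frac{1}{456} + 5 \left(-5\right) \left(-2 - 5\right)\right) = 4 \cdot 9 \left(\frac{1}{456} + 5 \left(-5\right) \left(-7\right)\right) = 36 \left(\frac{1}{456} + 175\right) = 36 \cdot \frac{79801}{456} = \frac{239403}{38}$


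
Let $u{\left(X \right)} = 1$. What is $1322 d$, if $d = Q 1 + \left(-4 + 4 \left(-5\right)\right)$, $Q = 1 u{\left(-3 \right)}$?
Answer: $-30406$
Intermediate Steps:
$Q = 1$ ($Q = 1 \cdot 1 = 1$)
$d = -23$ ($d = 1 \cdot 1 + \left(-4 + 4 \left(-5\right)\right) = 1 - 24 = -23$)
$1322 d = 1322 \left(-23\right) = -30406$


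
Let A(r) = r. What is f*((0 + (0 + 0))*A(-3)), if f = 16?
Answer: 0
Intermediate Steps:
f*((0 + (0 + 0))*A(-3)) = 16*((0 + (0 + 0))*(-3)) = 16*((0 + 0)*(-3)) = 16*(0*(-3)) = 16*0 = 0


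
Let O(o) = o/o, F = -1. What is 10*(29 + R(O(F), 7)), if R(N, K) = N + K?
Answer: 370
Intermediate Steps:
O(o) = 1
R(N, K) = K + N
10*(29 + R(O(F), 7)) = 10*(29 + (7 + 1)) = 10*(29 + 8) = 10*37 = 370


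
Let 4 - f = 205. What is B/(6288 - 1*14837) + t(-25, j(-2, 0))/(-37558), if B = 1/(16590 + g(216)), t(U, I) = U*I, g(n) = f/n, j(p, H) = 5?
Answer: 1276376887949/383506117768246 ≈ 0.0033282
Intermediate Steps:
f = -201 (f = 4 - 1*205 = 4 - 205 = -201)
g(n) = -201/n
t(U, I) = I*U
B = 72/1194413 (B = 1/(16590 - 201/216) = 1/(16590 - 201*1/216) = 1/(16590 - 67/72) = 1/(1194413/72) = 72/1194413 ≈ 6.0281e-5)
B/(6288 - 1*14837) + t(-25, j(-2, 0))/(-37558) = 72/(1194413*(6288 - 1*14837)) + (5*(-25))/(-37558) = 72/(1194413*(6288 - 14837)) - 125*(-1/37558) = (72/1194413)/(-8549) + 125/37558 = (72/1194413)*(-1/8549) + 125/37558 = -72/10211036737 + 125/37558 = 1276376887949/383506117768246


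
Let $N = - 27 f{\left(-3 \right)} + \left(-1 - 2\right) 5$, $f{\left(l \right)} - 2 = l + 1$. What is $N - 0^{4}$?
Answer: $-15$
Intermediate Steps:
$f{\left(l \right)} = 3 + l$ ($f{\left(l \right)} = 2 + \left(l + 1\right) = 2 + \left(1 + l\right) = 3 + l$)
$N = -15$ ($N = - 27 \left(3 - 3\right) + \left(-1 - 2\right) 5 = \left(-27\right) 0 - 15 = 0 - 15 = -15$)
$N - 0^{4} = -15 - 0^{4} = -15 - 0 = -15 + 0 = -15$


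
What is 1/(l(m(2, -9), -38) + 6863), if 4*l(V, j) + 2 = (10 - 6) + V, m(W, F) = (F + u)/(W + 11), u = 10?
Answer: 52/356903 ≈ 0.00014570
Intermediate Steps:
m(W, F) = (10 + F)/(11 + W) (m(W, F) = (F + 10)/(W + 11) = (10 + F)/(11 + W))
l(V, j) = ½ + V/4 (l(V, j) = -½ + ((10 - 6) + V)/4 = -½ + (4 + V)/4 = -½ + (1 + V/4) = ½ + V/4)
1/(l(m(2, -9), -38) + 6863) = 1/((½ + ((10 - 9)/(11 + 2))/4) + 6863) = 1/((½ + (1/13)/4) + 6863) = 1/((½ + ((1/13)*1)/4) + 6863) = 1/((½ + (¼)*(1/13)) + 6863) = 1/((½ + 1/52) + 6863) = 1/(27/52 + 6863) = 1/(356903/52) = 52/356903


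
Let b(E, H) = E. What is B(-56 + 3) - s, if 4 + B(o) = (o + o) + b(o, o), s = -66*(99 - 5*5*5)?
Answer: -1879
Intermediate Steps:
s = 1716 (s = -66*(99 - 25*5) = -66*(99 - 125) = -66*(-26) = 1716)
B(o) = -4 + 3*o (B(o) = -4 + ((o + o) + o) = -4 + (2*o + o) = -4 + 3*o)
B(-56 + 3) - s = (-4 + 3*(-56 + 3)) - 1*1716 = (-4 + 3*(-53)) - 1716 = (-4 - 159) - 1716 = -163 - 1716 = -1879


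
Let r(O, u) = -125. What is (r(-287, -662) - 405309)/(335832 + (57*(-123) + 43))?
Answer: -202717/164432 ≈ -1.2328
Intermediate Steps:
(r(-287, -662) - 405309)/(335832 + (57*(-123) + 43)) = (-125 - 405309)/(335832 + (57*(-123) + 43)) = -405434/(335832 + (-7011 + 43)) = -405434/(335832 - 6968) = -405434/328864 = -405434*1/328864 = -202717/164432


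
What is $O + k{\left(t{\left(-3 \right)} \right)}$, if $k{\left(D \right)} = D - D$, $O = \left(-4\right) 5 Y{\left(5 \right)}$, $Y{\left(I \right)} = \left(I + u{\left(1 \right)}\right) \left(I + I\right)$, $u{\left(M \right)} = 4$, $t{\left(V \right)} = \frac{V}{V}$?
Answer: $-1800$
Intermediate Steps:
$t{\left(V \right)} = 1$
$Y{\left(I \right)} = 2 I \left(4 + I\right)$ ($Y{\left(I \right)} = \left(I + 4\right) \left(I + I\right) = \left(4 + I\right) 2 I = 2 I \left(4 + I\right)$)
$O = -1800$ ($O = \left(-4\right) 5 \cdot 2 \cdot 5 \left(4 + 5\right) = - 20 \cdot 2 \cdot 5 \cdot 9 = \left(-20\right) 90 = -1800$)
$k{\left(D \right)} = 0$
$O + k{\left(t{\left(-3 \right)} \right)} = -1800 + 0 = -1800$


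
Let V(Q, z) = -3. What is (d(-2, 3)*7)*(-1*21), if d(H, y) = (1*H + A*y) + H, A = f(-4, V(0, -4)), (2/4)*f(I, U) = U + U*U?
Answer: -4704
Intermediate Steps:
f(I, U) = 2*U + 2*U² (f(I, U) = 2*(U + U*U) = 2*(U + U²) = 2*U + 2*U²)
A = 12 (A = 2*(-3)*(1 - 3) = 2*(-3)*(-2) = 12)
d(H, y) = 2*H + 12*y (d(H, y) = (1*H + 12*y) + H = (H + 12*y) + H = 2*H + 12*y)
(d(-2, 3)*7)*(-1*21) = ((2*(-2) + 12*3)*7)*(-1*21) = ((-4 + 36)*7)*(-21) = (32*7)*(-21) = 224*(-21) = -4704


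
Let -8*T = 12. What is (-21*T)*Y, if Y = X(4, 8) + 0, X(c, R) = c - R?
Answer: -126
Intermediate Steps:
T = -3/2 (T = -1/8*12 = -3/2 ≈ -1.5000)
Y = -4 (Y = (4 - 1*8) + 0 = (4 - 8) + 0 = -4 + 0 = -4)
(-21*T)*Y = -21*(-3/2)*(-4) = (63/2)*(-4) = -126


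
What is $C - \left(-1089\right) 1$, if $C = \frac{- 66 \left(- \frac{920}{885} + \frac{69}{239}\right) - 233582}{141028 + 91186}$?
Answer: $\frac{1781291294325}{1637224807} \approx 1088.0$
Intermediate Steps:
$C = - \frac{1646520498}{1637224807}$ ($C = \frac{- 66 \left(\left(-920\right) \frac{1}{885} + 69 \cdot \frac{1}{239}\right) - 233582}{232214} = \left(- 66 \left(- \frac{184}{177} + \frac{69}{239}\right) - 233582\right) \frac{1}{232214} = \left(\left(-66\right) \left(- \frac{31763}{42303}\right) - 233582\right) \frac{1}{232214} = \left(\frac{698786}{14101} - 233582\right) \frac{1}{232214} = \left(- \frac{3293040996}{14101}\right) \frac{1}{232214} = - \frac{1646520498}{1637224807} \approx -1.0057$)
$C - \left(-1089\right) 1 = - \frac{1646520498}{1637224807} - \left(-1089\right) 1 = - \frac{1646520498}{1637224807} - -1089 = - \frac{1646520498}{1637224807} + 1089 = \frac{1781291294325}{1637224807}$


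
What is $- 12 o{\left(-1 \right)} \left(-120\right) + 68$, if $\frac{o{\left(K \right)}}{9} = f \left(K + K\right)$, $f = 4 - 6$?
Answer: $51908$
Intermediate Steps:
$f = -2$ ($f = 4 - 6 = -2$)
$o{\left(K \right)} = - 36 K$ ($o{\left(K \right)} = 9 \left(- 2 \left(K + K\right)\right) = 9 \left(- 2 \cdot 2 K\right) = 9 \left(- 4 K\right) = - 36 K$)
$- 12 o{\left(-1 \right)} \left(-120\right) + 68 = - 12 \left(\left(-36\right) \left(-1\right)\right) \left(-120\right) + 68 = \left(-12\right) 36 \left(-120\right) + 68 = \left(-432\right) \left(-120\right) + 68 = 51840 + 68 = 51908$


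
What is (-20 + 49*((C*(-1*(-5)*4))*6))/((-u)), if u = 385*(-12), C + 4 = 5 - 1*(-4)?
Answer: 1469/231 ≈ 6.3593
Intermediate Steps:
C = 5 (C = -4 + (5 - 1*(-4)) = -4 + (5 + 4) = -4 + 9 = 5)
u = -4620
(-20 + 49*((C*(-1*(-5)*4))*6))/((-u)) = (-20 + 49*((5*(-1*(-5)*4))*6))/((-1*(-4620))) = (-20 + 49*((5*(5*4))*6))/4620 = (-20 + 49*((5*20)*6))*(1/4620) = (-20 + 49*(100*6))*(1/4620) = (-20 + 49*600)*(1/4620) = (-20 + 29400)*(1/4620) = 29380*(1/4620) = 1469/231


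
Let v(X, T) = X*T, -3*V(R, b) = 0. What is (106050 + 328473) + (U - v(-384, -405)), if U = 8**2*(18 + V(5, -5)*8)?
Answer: 280155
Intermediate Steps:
V(R, b) = 0 (V(R, b) = -1/3*0 = 0)
v(X, T) = T*X
U = 1152 (U = 8**2*(18 + 0*8) = 64*(18 + 0) = 64*18 = 1152)
(106050 + 328473) + (U - v(-384, -405)) = (106050 + 328473) + (1152 - (-405)*(-384)) = 434523 + (1152 - 1*155520) = 434523 + (1152 - 155520) = 434523 - 154368 = 280155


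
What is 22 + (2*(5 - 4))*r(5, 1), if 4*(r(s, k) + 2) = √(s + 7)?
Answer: 18 + √3 ≈ 19.732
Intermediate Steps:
r(s, k) = -2 + √(7 + s)/4 (r(s, k) = -2 + √(s + 7)/4 = -2 + √(7 + s)/4)
22 + (2*(5 - 4))*r(5, 1) = 22 + (2*(5 - 4))*(-2 + √(7 + 5)/4) = 22 + (2*1)*(-2 + √12/4) = 22 + 2*(-2 + (2*√3)/4) = 22 + 2*(-2 + √3/2) = 22 + (-4 + √3) = 18 + √3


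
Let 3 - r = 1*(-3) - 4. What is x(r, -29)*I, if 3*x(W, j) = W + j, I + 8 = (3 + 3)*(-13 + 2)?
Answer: 1406/3 ≈ 468.67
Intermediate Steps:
I = -74 (I = -8 + (3 + 3)*(-13 + 2) = -8 + 6*(-11) = -8 - 66 = -74)
r = 10 (r = 3 - (1*(-3) - 4) = 3 - (-3 - 4) = 3 - 1*(-7) = 3 + 7 = 10)
x(W, j) = W/3 + j/3 (x(W, j) = (W + j)/3 = W/3 + j/3)
x(r, -29)*I = ((⅓)*10 + (⅓)*(-29))*(-74) = (10/3 - 29/3)*(-74) = -19/3*(-74) = 1406/3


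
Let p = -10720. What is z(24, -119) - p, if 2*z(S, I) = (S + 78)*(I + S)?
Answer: 5875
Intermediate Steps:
z(S, I) = (78 + S)*(I + S)/2 (z(S, I) = ((S + 78)*(I + S))/2 = ((78 + S)*(I + S))/2 = (78 + S)*(I + S)/2)
z(24, -119) - p = ((1/2)*24**2 + 39*(-119) + 39*24 + (1/2)*(-119)*24) - 1*(-10720) = ((1/2)*576 - 4641 + 936 - 1428) + 10720 = (288 - 4641 + 936 - 1428) + 10720 = -4845 + 10720 = 5875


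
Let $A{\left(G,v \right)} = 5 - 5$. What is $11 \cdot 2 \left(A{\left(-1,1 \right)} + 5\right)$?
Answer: $110$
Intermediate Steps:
$A{\left(G,v \right)} = 0$
$11 \cdot 2 \left(A{\left(-1,1 \right)} + 5\right) = 11 \cdot 2 \left(0 + 5\right) = 22 \cdot 5 = 110$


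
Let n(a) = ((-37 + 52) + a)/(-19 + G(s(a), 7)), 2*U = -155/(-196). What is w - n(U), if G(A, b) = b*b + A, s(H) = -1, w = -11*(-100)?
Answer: 12498765/11368 ≈ 1099.5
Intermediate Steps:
w = 1100
G(A, b) = A + b**2 (G(A, b) = b**2 + A = A + b**2)
U = 155/392 (U = (-155/(-196))/2 = (-155*(-1/196))/2 = (1/2)*(155/196) = 155/392 ≈ 0.39541)
n(a) = 15/29 + a/29 (n(a) = ((-37 + 52) + a)/(-19 + (-1 + 7**2)) = (15 + a)/(-19 + (-1 + 49)) = (15 + a)/(-19 + 48) = (15 + a)/29 = (15 + a)*(1/29) = 15/29 + a/29)
w - n(U) = 1100 - (15/29 + (1/29)*(155/392)) = 1100 - (15/29 + 155/11368) = 1100 - 1*6035/11368 = 1100 - 6035/11368 = 12498765/11368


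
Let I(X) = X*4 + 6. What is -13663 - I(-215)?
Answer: -12809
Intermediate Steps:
I(X) = 6 + 4*X (I(X) = 4*X + 6 = 6 + 4*X)
-13663 - I(-215) = -13663 - (6 + 4*(-215)) = -13663 - (6 - 860) = -13663 - 1*(-854) = -13663 + 854 = -12809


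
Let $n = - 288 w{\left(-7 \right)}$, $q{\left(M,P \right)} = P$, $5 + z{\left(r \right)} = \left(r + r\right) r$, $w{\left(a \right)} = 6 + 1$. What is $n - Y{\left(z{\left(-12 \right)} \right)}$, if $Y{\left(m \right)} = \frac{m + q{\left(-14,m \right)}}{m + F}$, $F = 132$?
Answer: $- \frac{837206}{415} \approx -2017.4$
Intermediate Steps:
$w{\left(a \right)} = 7$
$z{\left(r \right)} = -5 + 2 r^{2}$ ($z{\left(r \right)} = -5 + \left(r + r\right) r = -5 + 2 r r = -5 + 2 r^{2}$)
$n = -2016$ ($n = \left(-288\right) 7 = -2016$)
$Y{\left(m \right)} = \frac{2 m}{132 + m}$ ($Y{\left(m \right)} = \frac{m + m}{m + 132} = \frac{2 m}{132 + m}$)
$n - Y{\left(z{\left(-12 \right)} \right)} = -2016 - \frac{2 \left(-5 + 2 \left(-12\right)^{2}\right)}{132 - \left(5 - 2 \left(-12\right)^{2}\right)} = -2016 - \frac{2 \left(-5 + 2 \cdot 144\right)}{132 + \left(-5 + 2 \cdot 144\right)} = -2016 - \frac{2 \left(-5 + 288\right)}{132 + \left(-5 + 288\right)} = -2016 - 2 \cdot 283 \frac{1}{132 + 283} = -2016 - 2 \cdot 283 \cdot \frac{1}{415} = -2016 - \frac{566}{415} = - \frac{837206}{415}$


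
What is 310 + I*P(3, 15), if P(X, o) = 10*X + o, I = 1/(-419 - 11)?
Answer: 26651/86 ≈ 309.90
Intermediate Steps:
I = -1/430 (I = 1/(-430) = -1/430 ≈ -0.0023256)
P(X, o) = o + 10*X
310 + I*P(3, 15) = 310 - (15 + 10*3)/430 = 310 - (15 + 30)/430 = 310 - 1/430*45 = 310 - 9/86 = 26651/86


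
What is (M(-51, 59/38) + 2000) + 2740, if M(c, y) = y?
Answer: 180179/38 ≈ 4741.6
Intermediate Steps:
(M(-51, 59/38) + 2000) + 2740 = (59/38 + 2000) + 2740 = 76059/38 + 2740 = 180179/38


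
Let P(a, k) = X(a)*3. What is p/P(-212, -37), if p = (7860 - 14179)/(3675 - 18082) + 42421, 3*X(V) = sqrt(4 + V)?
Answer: -305582833*I*sqrt(13)/374582 ≈ -2941.4*I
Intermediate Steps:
X(V) = sqrt(4 + V)/3
P(a, k) = sqrt(4 + a) (P(a, k) = (sqrt(4 + a)/3)*3 = sqrt(4 + a))
p = 611165666/14407 (p = -6319/(-14407) + 42421 = -6319*(-1/14407) + 42421 = 6319/14407 + 42421 = 611165666/14407 ≈ 42421.)
p/P(-212, -37) = 611165666/(14407*(sqrt(4 - 212))) = 611165666/(14407*(sqrt(-208))) = 611165666/(14407*((4*I*sqrt(13)))) = 611165666*(-I*sqrt(13)/52)/14407 = -305582833*I*sqrt(13)/374582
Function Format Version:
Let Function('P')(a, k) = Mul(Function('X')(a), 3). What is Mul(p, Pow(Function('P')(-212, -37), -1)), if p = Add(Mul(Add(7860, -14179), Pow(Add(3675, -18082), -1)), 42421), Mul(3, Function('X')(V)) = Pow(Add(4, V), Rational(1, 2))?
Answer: Mul(Rational(-305582833, 374582), I, Pow(13, Rational(1, 2))) ≈ Mul(-2941.4, I)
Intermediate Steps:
Function('X')(V) = Mul(Rational(1, 3), Pow(Add(4, V), Rational(1, 2)))
Function('P')(a, k) = Pow(Add(4, a), Rational(1, 2)) (Function('P')(a, k) = Mul(Mul(Rational(1, 3), Pow(Add(4, a), Rational(1, 2))), 3) = Pow(Add(4, a), Rational(1, 2)))
p = Rational(611165666, 14407) (p = Add(Mul(-6319, Pow(-14407, -1)), 42421) = Add(Mul(-6319, Rational(-1, 14407)), 42421) = Add(Rational(6319, 14407), 42421) = Rational(611165666, 14407) ≈ 42421.)
Mul(p, Pow(Function('P')(-212, -37), -1)) = Mul(Rational(611165666, 14407), Pow(Pow(Add(4, -212), Rational(1, 2)), -1)) = Mul(Rational(611165666, 14407), Pow(Pow(-208, Rational(1, 2)), -1)) = Mul(Rational(611165666, 14407), Pow(Mul(4, I, Pow(13, Rational(1, 2))), -1)) = Mul(Rational(611165666, 14407), Mul(Rational(-1, 52), I, Pow(13, Rational(1, 2)))) = Mul(Rational(-305582833, 374582), I, Pow(13, Rational(1, 2)))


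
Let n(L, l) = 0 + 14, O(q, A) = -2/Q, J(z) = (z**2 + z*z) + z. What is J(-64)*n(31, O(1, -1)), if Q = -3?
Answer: 113792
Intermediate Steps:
J(z) = z + 2*z**2 (J(z) = (z**2 + z**2) + z = 2*z**2 + z = z + 2*z**2)
O(q, A) = 2/3 (O(q, A) = -2/(-3) = -2*(-1/3) = 2/3)
n(L, l) = 14
J(-64)*n(31, O(1, -1)) = -64*(1 + 2*(-64))*14 = -64*(1 - 128)*14 = -64*(-127)*14 = 8128*14 = 113792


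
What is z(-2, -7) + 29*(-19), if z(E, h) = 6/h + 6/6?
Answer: -3856/7 ≈ -550.86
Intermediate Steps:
z(E, h) = 1 + 6/h (z(E, h) = 6/h + 6*(1/6) = 6/h + 1 = 1 + 6/h)
z(-2, -7) + 29*(-19) = (6 - 7)/(-7) + 29*(-19) = -1/7*(-1) - 551 = 1/7 - 551 = -3856/7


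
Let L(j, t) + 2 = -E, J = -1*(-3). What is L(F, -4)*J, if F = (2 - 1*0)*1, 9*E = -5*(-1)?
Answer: -23/3 ≈ -7.6667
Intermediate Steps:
J = 3
E = 5/9 (E = (-5*(-1))/9 = (⅑)*5 = 5/9 ≈ 0.55556)
F = 2 (F = (2 + 0)*1 = 2*1 = 2)
L(j, t) = -23/9 (L(j, t) = -2 - 1*5/9 = -2 - 5/9 = -23/9)
L(F, -4)*J = -23/9*3 = -23/3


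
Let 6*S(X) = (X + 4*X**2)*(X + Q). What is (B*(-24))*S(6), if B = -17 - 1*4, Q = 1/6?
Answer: 77700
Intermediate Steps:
Q = 1/6 (Q = 1*(1/6) = 1/6 ≈ 0.16667)
B = -21 (B = -17 - 4 = -21)
S(X) = (1/6 + X)*(X + 4*X**2)/6 (S(X) = ((X + 4*X**2)*(X + 1/6))/6 = ((X + 4*X**2)*(1/6 + X))/6 = ((1/6 + X)*(X + 4*X**2))/6 = (1/6 + X)*(X + 4*X**2)/6)
(B*(-24))*S(6) = (-21*(-24))*((1/36)*6*(1 + 10*6 + 24*6**2)) = 504*((1/36)*6*(1 + 60 + 24*36)) = 504*((1/36)*6*(1 + 60 + 864)) = 504*((1/36)*6*925) = 504*(925/6) = 77700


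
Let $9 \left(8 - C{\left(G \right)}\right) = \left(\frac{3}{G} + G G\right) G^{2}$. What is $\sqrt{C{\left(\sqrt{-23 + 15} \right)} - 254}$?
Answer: $\frac{\sqrt{-2278 - 6 i \sqrt{2}}}{3} \approx 0.02963 - 15.91 i$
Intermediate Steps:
$C{\left(G \right)} = 8 - \frac{G^{2} \left(G^{2} + \frac{3}{G}\right)}{9}$ ($C{\left(G \right)} = 8 - \frac{\left(\frac{3}{G} + G G\right) G^{2}}{9} = 8 - \frac{\left(\frac{3}{G} + G^{2}\right) G^{2}}{9} = 8 - \frac{\left(G^{2} + \frac{3}{G}\right) G^{2}}{9} = 8 - \frac{G^{2} \left(G^{2} + \frac{3}{G}\right)}{9}$)
$\sqrt{C{\left(\sqrt{-23 + 15} \right)} - 254} = \sqrt{\left(8 - \frac{\sqrt{-23 + 15}}{3} - \frac{\left(\sqrt{-23 + 15}\right)^{4}}{9}\right) - 254} = \sqrt{\left(8 - \frac{\sqrt{-8}}{3} - \frac{\left(\sqrt{-8}\right)^{4}}{9}\right) - 254} = \sqrt{\left(8 - \frac{2 i \sqrt{2}}{3} - \frac{\left(2 i \sqrt{2}\right)^{4}}{9}\right) - 254} = \sqrt{\left(8 - \frac{2 i \sqrt{2}}{3} - \frac{64}{9}\right) - 254} = \sqrt{\left(\frac{8}{9} - \frac{2 i \sqrt{2}}{3}\right) - 254} = \sqrt{- \frac{2278}{9} - \frac{2 i \sqrt{2}}{3}}$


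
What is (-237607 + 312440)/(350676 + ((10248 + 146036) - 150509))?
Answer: 74833/356451 ≈ 0.20994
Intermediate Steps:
(-237607 + 312440)/(350676 + ((10248 + 146036) - 150509)) = 74833/(350676 + (156284 - 150509)) = 74833/(350676 + 5775) = 74833/356451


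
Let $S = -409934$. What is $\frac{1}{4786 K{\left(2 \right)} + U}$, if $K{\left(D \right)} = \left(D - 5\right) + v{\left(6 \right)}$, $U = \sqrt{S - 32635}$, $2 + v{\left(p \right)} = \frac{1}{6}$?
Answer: $- \frac{7179}{166204370} - \frac{9 i \sqrt{442569}}{4819926730} \approx -4.3194 \cdot 10^{-5} - 1.2422 \cdot 10^{-6} i$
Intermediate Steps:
$v{\left(p \right)} = - \frac{11}{6}$ ($v{\left(p \right)} = -2 + \frac{1}{6} = - \frac{11}{6}$)
$U = i \sqrt{442569}$ ($U = \sqrt{-409934 - 32635} = \sqrt{-442569} = i \sqrt{442569} \approx 665.26 i$)
$K{\left(D \right)} = - \frac{41}{6} + D$ ($K{\left(D \right)} = \left(D - 5\right) - \frac{11}{6} = \left(-5 + D\right) - \frac{11}{6} = - \frac{41}{6} + D$)
$\frac{1}{4786 K{\left(2 \right)} + U} = \frac{1}{4786 \left(- \frac{41}{6} + 2\right) + i \sqrt{442569}} = \frac{1}{4786 \left(- \frac{29}{6}\right) + i \sqrt{442569}} = \frac{1}{- \frac{69397}{3} + i \sqrt{442569}}$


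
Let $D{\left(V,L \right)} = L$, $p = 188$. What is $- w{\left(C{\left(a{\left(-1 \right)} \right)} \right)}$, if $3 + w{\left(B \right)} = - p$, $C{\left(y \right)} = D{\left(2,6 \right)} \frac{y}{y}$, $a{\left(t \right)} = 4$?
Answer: $191$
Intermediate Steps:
$C{\left(y \right)} = 6$ ($C{\left(y \right)} = 6 \frac{y}{y} = 6 \cdot 1 = 6$)
$w{\left(B \right)} = -191$ ($w{\left(B \right)} = -3 - 188 = -191$)
$- w{\left(C{\left(a{\left(-1 \right)} \right)} \right)} = \left(-1\right) \left(-191\right) = 191$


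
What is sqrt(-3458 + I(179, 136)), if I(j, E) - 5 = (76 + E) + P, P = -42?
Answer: 7*I*sqrt(67) ≈ 57.297*I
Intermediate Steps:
I(j, E) = 39 + E (I(j, E) = 5 + ((76 + E) - 42) = 5 + (34 + E) = 39 + E)
sqrt(-3458 + I(179, 136)) = sqrt(-3458 + (39 + 136)) = sqrt(-3458 + 175) = sqrt(-3283) = 7*I*sqrt(67)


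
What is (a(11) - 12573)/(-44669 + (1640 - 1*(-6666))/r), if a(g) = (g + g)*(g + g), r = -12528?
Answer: 10817928/39972967 ≈ 0.27063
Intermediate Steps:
a(g) = 4*g² (a(g) = (2*g)*(2*g) = 4*g²)
(a(11) - 12573)/(-44669 + (1640 - 1*(-6666))/r) = (4*11² - 12573)/(-44669 + (1640 - 1*(-6666))/(-12528)) = (4*121 - 12573)/(-44669 + (1640 + 6666)*(-1/12528)) = (484 - 12573)/(-44669 + 8306*(-1/12528)) = -12089/(-44669 - 4153/6264) = -12089/(-279810769/6264) = -12089*(-6264/279810769) = 10817928/39972967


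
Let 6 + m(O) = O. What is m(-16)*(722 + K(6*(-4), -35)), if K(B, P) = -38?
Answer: -15048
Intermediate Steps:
m(O) = -6 + O
m(-16)*(722 + K(6*(-4), -35)) = (-6 - 16)*(722 - 38) = -22*684 = -15048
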